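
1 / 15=0.07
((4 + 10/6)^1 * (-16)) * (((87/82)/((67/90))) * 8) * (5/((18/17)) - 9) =12147520/2747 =4422.10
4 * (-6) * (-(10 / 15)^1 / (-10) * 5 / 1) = -8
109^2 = 11881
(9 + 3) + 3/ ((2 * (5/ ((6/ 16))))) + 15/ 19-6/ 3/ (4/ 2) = 18091/ 1520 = 11.90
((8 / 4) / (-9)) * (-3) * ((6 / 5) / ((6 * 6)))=0.02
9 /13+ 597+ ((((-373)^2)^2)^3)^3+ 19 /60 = 297586035583289007763488076721036334969979016615658336672525088909706123313430241102333456968027 /780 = 381520558440114112517292400000000000000000000000000000000000000000000000000000000000000000000.00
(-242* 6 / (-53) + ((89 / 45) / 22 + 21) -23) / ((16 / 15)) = 1337257 / 55968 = 23.89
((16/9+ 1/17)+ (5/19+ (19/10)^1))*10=116273/2907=40.00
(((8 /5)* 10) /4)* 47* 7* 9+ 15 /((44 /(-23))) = 520791 /44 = 11836.16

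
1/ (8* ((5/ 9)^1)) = 9/ 40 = 0.22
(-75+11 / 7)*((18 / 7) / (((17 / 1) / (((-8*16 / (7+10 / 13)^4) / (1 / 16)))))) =541176569856 / 86682314033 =6.24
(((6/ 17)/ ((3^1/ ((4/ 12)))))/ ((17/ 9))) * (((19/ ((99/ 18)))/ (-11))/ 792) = -19/ 2307954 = -0.00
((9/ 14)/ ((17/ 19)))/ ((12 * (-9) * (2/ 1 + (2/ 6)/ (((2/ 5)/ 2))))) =-19/ 10472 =-0.00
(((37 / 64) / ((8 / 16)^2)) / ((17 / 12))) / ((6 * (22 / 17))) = 37 / 176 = 0.21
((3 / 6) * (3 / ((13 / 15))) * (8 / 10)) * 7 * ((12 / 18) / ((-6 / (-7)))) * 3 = 294 / 13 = 22.62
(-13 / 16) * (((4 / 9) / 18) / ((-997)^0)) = -13 / 648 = -0.02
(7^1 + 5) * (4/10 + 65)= 3924/5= 784.80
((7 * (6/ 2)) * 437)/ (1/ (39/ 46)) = 7780.50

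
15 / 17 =0.88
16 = 16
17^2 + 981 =1270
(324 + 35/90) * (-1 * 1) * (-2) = 648.78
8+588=596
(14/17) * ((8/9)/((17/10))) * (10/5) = 2240/2601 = 0.86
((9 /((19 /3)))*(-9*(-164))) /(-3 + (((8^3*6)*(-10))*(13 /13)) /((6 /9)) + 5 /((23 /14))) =-916596 /20136941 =-0.05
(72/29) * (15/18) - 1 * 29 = -781/29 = -26.93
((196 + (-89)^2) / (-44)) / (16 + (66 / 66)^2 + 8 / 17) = -137989 / 13068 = -10.56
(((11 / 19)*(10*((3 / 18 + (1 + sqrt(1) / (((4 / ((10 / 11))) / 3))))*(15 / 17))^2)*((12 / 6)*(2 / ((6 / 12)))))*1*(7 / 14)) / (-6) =-1860500 / 181203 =-10.27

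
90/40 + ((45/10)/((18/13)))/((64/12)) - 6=-201/64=-3.14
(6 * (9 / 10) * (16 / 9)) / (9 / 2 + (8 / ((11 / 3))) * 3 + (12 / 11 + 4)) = 1056 / 1775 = 0.59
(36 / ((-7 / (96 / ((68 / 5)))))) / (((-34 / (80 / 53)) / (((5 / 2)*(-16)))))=-6912000 / 107219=-64.47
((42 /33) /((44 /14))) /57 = 49 /6897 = 0.01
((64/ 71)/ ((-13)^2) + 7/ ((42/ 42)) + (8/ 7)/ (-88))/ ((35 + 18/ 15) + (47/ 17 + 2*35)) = 274566575/ 4278687413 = 0.06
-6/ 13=-0.46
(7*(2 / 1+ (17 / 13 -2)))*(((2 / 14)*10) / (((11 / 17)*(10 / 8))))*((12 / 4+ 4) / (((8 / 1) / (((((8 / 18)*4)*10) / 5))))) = 64736 / 1287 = 50.30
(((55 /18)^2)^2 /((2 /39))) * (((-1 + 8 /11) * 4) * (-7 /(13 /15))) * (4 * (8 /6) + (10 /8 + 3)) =3348296875 /23328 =143531.24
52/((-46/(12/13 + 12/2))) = -7.83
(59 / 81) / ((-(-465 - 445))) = 0.00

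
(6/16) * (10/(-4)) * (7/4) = -105/64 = -1.64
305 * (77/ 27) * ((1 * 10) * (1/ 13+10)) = 30765350/ 351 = 87650.57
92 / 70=46 / 35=1.31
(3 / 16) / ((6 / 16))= 1 / 2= 0.50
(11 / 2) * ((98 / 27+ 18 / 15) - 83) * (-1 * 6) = 116083 / 45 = 2579.62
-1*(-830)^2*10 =-6889000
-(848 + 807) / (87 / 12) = -6620 / 29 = -228.28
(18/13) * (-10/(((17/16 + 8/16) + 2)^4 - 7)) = -0.09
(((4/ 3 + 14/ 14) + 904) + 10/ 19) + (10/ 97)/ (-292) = 732047657/ 807234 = 906.86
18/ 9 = 2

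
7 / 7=1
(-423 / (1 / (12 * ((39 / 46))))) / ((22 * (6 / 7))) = -115479 / 506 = -228.22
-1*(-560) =560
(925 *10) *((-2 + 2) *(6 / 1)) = 0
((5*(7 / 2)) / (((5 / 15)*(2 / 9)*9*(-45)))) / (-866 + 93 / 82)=287 / 425514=0.00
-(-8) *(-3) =-24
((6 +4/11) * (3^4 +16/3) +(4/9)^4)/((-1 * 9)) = -39653126/649539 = -61.05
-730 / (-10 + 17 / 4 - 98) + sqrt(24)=11.94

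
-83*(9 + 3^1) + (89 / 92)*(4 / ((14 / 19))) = -990.75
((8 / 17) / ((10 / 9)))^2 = 1296 / 7225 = 0.18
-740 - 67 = -807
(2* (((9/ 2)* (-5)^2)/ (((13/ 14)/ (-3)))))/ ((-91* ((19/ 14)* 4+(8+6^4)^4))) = 105/ 38006038221463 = 0.00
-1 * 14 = -14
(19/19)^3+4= 5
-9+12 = 3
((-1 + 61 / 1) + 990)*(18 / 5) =3780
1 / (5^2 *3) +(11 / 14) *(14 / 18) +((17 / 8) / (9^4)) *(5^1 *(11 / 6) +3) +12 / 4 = 28567001 / 7873200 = 3.63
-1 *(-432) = 432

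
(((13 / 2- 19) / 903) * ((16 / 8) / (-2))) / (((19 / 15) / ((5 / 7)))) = 625 / 80066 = 0.01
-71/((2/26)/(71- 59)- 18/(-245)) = -888.84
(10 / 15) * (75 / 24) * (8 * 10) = 500 / 3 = 166.67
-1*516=-516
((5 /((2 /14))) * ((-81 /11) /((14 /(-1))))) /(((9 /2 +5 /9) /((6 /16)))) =1.37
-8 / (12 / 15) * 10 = -100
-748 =-748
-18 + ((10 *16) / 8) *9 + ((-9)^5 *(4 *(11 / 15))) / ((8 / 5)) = -216189 / 2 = -108094.50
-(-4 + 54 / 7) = -26 / 7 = -3.71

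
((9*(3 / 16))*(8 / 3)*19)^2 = 29241 / 4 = 7310.25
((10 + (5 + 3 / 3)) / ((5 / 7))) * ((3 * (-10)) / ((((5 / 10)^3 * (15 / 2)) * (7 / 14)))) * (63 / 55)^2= -28449792 / 15125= -1880.98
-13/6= -2.17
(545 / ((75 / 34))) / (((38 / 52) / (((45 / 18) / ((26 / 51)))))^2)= 8032755 / 722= 11125.70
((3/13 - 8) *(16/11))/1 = -1616/143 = -11.30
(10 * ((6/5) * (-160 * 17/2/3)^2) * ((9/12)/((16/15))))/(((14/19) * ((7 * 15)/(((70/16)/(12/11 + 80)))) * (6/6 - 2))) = -7550125/6244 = -1209.18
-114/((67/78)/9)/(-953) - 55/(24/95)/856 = 1310473757/1311754944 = 1.00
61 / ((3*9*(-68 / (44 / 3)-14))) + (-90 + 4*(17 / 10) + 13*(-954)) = -69106253 / 5535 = -12485.32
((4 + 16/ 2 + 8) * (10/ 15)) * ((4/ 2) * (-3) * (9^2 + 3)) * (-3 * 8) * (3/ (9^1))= 53760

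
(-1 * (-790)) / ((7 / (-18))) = -14220 / 7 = -2031.43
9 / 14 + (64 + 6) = 989 / 14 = 70.64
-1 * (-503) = 503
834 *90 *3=225180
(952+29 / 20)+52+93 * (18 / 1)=53589 / 20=2679.45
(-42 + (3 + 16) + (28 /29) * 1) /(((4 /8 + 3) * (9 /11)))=-1562 /203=-7.69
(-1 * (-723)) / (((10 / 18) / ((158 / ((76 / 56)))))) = 14393484 / 95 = 151510.36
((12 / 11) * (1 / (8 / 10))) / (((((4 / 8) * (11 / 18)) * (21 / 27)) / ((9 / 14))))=21870 / 5929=3.69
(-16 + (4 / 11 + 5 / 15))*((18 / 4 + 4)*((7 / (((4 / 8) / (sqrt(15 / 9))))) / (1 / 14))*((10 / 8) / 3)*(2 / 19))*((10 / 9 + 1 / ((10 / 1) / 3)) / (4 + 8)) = -53424455*sqrt(15) / 1218888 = -169.75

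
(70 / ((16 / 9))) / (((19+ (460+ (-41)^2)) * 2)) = 7 / 768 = 0.01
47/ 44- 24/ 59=1717/ 2596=0.66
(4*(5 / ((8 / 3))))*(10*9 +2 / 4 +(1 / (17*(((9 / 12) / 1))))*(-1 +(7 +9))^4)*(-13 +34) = 43494255 / 68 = 639621.40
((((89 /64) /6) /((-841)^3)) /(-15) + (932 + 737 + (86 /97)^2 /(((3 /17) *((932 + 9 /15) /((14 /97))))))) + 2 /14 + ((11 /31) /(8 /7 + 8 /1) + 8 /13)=1669.80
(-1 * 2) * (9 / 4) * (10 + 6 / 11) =-522 / 11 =-47.45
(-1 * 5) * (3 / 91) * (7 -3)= -60 / 91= -0.66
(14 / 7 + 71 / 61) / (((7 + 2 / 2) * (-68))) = -193 / 33184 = -0.01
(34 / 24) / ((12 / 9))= 17 / 16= 1.06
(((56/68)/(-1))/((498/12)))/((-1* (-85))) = -28/119935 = -0.00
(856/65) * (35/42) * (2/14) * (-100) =-42800/273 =-156.78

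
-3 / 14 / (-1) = 3 / 14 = 0.21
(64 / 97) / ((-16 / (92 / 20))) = -92 / 485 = -0.19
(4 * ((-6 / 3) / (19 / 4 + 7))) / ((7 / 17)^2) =-4.02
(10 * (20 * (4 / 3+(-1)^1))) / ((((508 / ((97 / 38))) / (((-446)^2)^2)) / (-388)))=-37229131370190400 / 7239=-5142855556042.33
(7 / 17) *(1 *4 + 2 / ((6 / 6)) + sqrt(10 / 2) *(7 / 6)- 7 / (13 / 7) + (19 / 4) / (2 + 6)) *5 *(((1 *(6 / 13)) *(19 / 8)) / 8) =4655 *sqrt(5) / 14144 + 2344125 / 2941952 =1.53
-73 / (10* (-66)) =73 / 660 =0.11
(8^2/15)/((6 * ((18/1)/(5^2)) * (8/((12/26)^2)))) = 40/1521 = 0.03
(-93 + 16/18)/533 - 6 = -29611/4797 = -6.17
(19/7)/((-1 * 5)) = -19/35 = -0.54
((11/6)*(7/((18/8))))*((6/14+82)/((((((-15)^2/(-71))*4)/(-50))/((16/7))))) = 7210192/1701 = 4238.80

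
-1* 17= -17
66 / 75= 22 / 25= 0.88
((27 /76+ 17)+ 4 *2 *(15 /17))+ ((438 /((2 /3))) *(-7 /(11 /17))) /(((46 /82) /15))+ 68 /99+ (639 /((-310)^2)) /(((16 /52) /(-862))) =-26864024198510357 /141357526200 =-190043.11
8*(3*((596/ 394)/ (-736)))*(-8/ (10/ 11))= 9834/ 22655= 0.43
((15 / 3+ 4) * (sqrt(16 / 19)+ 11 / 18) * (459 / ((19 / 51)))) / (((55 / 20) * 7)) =46818 / 133+ 3370896 * sqrt(19) / 27797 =880.61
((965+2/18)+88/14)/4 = 30599/126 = 242.85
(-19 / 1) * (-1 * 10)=190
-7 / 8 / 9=-7 / 72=-0.10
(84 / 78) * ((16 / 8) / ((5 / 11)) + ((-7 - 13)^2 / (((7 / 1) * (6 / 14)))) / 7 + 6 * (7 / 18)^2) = 46031 / 1755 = 26.23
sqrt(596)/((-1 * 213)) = -2 * sqrt(149)/213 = -0.11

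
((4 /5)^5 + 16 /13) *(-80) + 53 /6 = -5647327 /48750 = -115.84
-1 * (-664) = 664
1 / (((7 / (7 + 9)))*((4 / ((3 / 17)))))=12 / 119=0.10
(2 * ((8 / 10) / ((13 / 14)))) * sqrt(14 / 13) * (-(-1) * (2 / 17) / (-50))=-112 * sqrt(182) / 359125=-0.00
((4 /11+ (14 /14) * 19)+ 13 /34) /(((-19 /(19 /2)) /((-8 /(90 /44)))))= 5908 /153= 38.61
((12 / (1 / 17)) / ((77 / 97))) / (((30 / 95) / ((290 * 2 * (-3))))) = -109031880 / 77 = -1415998.44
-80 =-80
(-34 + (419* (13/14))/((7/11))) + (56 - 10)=61093/98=623.40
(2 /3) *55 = 110 /3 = 36.67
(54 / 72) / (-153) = -1 / 204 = -0.00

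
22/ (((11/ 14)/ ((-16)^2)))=7168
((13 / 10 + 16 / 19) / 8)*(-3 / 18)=-407 / 9120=-0.04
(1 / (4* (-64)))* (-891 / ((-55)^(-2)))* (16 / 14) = 12032.48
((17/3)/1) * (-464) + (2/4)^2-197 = -33913/12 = -2826.08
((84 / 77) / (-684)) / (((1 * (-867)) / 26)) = 26 / 543609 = 0.00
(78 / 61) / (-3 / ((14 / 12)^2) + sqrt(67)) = 412776 / 9101383 + 187278*sqrt(67) / 9101383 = 0.21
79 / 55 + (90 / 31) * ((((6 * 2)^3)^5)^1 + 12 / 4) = 76264756794202538899 / 1705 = 44730062635895917.24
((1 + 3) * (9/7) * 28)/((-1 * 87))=-48/29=-1.66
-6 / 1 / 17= -6 / 17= -0.35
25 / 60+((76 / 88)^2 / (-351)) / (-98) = 6937291 / 16648632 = 0.42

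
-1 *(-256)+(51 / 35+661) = 32146 / 35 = 918.46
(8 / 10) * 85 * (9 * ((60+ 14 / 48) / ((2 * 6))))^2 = 35594753 / 256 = 139042.00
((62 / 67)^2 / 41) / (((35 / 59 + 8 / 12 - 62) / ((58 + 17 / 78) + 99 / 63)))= -3701877710 / 180062682709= -0.02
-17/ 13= -1.31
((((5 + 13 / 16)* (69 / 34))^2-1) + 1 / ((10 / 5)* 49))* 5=10016818325 / 14500864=690.77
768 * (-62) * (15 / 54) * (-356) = 4708693.33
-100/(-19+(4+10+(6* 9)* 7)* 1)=-100/373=-0.27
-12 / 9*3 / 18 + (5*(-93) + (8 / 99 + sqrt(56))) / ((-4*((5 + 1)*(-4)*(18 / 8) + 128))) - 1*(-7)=244643 / 29304 - sqrt(14) / 148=8.32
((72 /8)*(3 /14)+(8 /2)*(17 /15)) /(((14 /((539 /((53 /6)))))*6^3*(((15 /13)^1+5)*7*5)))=194051 /320544000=0.00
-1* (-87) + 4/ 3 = 265/ 3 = 88.33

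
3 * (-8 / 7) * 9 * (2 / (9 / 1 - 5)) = -108 / 7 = -15.43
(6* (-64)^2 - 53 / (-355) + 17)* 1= 8730568 / 355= 24593.15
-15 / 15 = -1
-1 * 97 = -97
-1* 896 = -896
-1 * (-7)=7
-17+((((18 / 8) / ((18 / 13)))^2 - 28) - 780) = -52631 / 64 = -822.36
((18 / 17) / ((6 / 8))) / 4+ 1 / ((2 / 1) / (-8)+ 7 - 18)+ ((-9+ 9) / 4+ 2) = 1732 / 765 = 2.26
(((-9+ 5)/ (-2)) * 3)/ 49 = 6/ 49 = 0.12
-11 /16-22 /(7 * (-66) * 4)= -227 /336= -0.68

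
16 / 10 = 8 / 5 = 1.60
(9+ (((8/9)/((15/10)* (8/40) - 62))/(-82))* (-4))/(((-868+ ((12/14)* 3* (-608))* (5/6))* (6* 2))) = -14342279/41516626896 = -0.00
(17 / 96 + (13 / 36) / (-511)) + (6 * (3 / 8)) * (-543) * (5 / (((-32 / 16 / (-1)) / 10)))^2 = -112376539043 / 147168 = -763593.57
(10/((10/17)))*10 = 170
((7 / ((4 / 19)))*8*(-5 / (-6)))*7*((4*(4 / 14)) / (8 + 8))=665 / 6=110.83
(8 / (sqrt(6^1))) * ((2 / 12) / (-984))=-sqrt(6) / 4428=-0.00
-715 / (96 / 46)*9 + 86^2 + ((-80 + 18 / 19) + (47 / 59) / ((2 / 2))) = 75946521 / 17936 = 4234.31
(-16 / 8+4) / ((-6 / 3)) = -1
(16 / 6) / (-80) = -1 / 30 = -0.03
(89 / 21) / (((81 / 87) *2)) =2581 / 1134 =2.28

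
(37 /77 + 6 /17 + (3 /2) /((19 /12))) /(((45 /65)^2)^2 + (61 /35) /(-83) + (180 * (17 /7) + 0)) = 524973029165 /128927467207352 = 0.00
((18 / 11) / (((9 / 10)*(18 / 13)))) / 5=0.26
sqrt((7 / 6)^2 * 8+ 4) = sqrt(134) / 3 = 3.86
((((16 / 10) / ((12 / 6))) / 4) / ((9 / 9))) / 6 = 1 / 30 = 0.03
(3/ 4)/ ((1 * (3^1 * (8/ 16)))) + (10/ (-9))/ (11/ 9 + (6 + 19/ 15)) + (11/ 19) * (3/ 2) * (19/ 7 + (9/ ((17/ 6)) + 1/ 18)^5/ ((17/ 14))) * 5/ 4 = 492171985595444099509/ 1544826812574423168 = 318.59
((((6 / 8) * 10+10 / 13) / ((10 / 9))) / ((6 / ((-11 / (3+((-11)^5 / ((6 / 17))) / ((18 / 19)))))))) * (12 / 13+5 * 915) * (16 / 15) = 6077667816 / 43956180905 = 0.14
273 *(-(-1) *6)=1638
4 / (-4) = -1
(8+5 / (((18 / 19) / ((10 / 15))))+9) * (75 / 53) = 13850 / 477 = 29.04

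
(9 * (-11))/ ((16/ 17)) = -1683/ 16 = -105.19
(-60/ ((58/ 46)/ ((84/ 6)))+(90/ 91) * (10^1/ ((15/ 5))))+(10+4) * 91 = 1612666/ 2639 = 611.09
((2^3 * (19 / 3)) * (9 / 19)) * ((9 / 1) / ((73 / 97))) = 20952 / 73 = 287.01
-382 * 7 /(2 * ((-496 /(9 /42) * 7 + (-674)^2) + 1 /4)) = -16044 /5256883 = -0.00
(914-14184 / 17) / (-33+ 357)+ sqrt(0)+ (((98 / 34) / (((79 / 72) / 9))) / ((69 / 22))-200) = -961852115 / 5004018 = -192.22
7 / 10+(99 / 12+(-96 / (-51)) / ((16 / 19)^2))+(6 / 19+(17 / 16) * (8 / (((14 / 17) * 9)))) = 10636037 / 813960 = 13.07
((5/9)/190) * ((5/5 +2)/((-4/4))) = -1/114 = -0.01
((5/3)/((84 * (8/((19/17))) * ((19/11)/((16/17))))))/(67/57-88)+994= 59710535183/60070962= 994.00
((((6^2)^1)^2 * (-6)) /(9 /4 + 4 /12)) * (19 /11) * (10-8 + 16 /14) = -3545856 /217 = -16340.35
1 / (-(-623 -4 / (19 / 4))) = 0.00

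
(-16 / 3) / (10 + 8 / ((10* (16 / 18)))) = -0.49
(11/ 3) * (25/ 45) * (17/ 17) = 55/ 27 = 2.04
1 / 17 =0.06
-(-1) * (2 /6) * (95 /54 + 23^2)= 28661 /162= 176.92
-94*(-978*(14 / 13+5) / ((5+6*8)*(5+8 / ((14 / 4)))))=16946132 / 11713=1446.78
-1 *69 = -69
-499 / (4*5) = -499 / 20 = -24.95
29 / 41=0.71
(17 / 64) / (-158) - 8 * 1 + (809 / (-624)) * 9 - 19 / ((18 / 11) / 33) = -158865871 / 394368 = -402.84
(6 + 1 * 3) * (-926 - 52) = -8802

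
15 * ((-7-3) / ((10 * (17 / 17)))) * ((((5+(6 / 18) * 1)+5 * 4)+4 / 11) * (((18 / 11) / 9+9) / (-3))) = 428240 / 363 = 1179.72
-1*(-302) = 302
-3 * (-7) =21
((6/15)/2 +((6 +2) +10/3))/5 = 173/75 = 2.31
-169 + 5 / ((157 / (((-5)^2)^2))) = -149.10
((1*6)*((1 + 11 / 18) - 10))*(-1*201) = 10117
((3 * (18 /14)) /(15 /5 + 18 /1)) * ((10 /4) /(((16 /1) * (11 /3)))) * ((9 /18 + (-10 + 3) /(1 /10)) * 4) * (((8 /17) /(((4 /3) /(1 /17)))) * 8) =-56295 /155771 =-0.36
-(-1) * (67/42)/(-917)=-67/38514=-0.00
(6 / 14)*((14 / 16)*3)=9 / 8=1.12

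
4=4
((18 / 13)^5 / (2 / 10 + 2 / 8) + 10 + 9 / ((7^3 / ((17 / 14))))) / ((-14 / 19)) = -722951667611 / 24961285804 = -28.96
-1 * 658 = -658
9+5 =14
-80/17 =-4.71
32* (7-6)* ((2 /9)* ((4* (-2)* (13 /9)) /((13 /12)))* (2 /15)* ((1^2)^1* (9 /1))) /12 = -1024 /135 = -7.59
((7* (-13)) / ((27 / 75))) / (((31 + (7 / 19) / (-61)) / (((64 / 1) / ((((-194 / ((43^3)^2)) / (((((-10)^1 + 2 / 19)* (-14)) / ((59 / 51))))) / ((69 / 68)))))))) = 212420135614869946400 / 102790803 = 2066528613604.37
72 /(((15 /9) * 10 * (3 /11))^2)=2178 /625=3.48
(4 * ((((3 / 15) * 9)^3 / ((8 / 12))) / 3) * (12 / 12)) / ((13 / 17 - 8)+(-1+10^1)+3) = 306 / 125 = 2.45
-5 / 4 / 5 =-1 / 4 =-0.25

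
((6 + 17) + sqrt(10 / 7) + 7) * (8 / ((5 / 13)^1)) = 104 * sqrt(70) / 35 + 624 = 648.86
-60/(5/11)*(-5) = 660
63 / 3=21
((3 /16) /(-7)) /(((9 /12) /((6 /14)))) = -3 /196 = -0.02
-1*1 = -1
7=7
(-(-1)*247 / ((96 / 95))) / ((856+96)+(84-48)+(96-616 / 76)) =445835 / 1962432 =0.23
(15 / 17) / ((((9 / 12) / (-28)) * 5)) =-6.59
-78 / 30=-2.60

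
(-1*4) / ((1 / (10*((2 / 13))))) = -80 / 13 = -6.15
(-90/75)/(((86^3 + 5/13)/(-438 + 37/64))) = 19851/24054496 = 0.00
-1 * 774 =-774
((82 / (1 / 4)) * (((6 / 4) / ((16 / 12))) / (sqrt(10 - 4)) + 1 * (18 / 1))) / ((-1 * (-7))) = 123 * sqrt(6) / 14 + 5904 / 7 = 864.95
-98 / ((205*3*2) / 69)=-1127 / 205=-5.50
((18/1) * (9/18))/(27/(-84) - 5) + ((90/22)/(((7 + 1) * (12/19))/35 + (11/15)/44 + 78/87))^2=573298934437908/43197566951429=13.27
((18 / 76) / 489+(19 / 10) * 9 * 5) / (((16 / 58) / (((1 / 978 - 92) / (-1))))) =230307657875 / 8076976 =28514.09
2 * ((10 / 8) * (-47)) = -235 / 2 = -117.50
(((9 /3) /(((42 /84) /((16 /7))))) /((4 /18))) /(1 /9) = 3888 /7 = 555.43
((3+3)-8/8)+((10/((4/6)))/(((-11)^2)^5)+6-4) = 181561972222/25937424601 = 7.00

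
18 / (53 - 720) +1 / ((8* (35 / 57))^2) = 755883 / 52292800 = 0.01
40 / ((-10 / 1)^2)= 2 / 5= 0.40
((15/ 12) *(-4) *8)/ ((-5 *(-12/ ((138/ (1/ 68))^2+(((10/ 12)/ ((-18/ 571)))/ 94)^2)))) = -9075680880062449/ 154594656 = -58706304.05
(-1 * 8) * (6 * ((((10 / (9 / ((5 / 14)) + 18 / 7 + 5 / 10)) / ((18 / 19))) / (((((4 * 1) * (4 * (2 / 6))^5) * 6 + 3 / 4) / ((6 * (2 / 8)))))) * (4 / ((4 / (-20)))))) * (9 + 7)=5515776000 / 65328769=84.43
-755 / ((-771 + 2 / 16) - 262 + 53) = 0.77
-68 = -68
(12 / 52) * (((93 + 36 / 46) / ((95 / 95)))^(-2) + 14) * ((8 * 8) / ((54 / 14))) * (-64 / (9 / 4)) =-7470502789120 / 4899239397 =-1524.83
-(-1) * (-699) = -699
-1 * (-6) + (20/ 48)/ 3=221/ 36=6.14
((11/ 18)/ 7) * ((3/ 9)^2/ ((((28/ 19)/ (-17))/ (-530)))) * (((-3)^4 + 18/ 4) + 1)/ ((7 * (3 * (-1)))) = -162887285/ 666792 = -244.29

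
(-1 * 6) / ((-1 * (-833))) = -6 / 833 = -0.01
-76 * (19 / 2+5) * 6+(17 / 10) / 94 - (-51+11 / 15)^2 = -386567843 / 42300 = -9138.72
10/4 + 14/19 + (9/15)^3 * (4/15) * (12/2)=85083/23750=3.58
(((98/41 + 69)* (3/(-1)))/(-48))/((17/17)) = 2927/656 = 4.46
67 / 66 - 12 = -725 / 66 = -10.98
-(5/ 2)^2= -25/ 4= -6.25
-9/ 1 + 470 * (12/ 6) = 931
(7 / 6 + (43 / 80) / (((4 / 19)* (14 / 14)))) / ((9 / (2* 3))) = 3571 / 1440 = 2.48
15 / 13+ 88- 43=600 / 13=46.15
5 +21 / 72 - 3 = 55 / 24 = 2.29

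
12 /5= 2.40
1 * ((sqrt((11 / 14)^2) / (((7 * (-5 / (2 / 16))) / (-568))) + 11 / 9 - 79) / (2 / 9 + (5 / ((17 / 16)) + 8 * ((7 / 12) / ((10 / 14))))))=-5711507 / 859264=-6.65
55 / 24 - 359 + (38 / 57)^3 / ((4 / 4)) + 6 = -350.41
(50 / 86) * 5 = 125 / 43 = 2.91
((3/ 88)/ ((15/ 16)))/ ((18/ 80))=16/ 99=0.16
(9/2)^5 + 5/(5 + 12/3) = 531601/288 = 1845.84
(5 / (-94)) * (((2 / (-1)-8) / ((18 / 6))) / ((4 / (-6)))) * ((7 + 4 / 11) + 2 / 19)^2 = -60918025 / 4106014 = -14.84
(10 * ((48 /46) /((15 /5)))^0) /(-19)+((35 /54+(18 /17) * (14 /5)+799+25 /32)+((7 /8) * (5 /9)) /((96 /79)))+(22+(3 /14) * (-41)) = 7088893573 /8682240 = 816.48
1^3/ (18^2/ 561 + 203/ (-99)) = -1683/ 2479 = -0.68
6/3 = 2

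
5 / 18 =0.28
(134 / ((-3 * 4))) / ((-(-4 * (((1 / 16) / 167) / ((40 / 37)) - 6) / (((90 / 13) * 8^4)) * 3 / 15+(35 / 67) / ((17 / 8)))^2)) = 35138954169313658929152000000 / 190428408317183315186020201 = 184.53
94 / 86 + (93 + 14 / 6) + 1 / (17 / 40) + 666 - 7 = 1661810 / 2193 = 757.78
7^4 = 2401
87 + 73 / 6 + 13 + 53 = 991 / 6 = 165.17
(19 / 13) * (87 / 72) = 551 / 312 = 1.77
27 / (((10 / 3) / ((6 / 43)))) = 243 / 215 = 1.13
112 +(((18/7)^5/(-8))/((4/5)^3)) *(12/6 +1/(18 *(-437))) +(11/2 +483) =128233580969/235029088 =545.61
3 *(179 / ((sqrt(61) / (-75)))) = -40275 *sqrt(61) / 61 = -5156.69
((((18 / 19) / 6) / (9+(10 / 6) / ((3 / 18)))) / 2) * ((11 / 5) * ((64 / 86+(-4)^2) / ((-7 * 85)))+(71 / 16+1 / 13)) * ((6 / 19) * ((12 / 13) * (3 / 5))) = 101014857 / 31218305300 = 0.00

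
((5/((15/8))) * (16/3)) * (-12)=-512/3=-170.67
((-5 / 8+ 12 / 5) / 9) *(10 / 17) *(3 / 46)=71 / 9384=0.01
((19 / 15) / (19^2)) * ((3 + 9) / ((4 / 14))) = 0.15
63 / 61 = 1.03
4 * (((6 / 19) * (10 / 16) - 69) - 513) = -44217 / 19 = -2327.21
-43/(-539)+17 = 9206/539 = 17.08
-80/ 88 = -10/ 11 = -0.91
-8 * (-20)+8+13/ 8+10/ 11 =15007/ 88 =170.53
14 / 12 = 7 / 6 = 1.17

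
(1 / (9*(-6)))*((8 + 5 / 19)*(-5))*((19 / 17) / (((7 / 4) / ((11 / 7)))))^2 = 14437720 / 18735003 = 0.77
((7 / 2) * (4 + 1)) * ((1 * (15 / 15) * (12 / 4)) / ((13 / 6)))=315 / 13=24.23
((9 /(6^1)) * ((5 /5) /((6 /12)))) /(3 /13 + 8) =0.36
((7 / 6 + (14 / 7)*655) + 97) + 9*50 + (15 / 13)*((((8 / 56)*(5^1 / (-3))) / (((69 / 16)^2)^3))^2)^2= 424807440648181272584118233446851706913549069924833393 / 228616435903586656695823692222336113447083731402942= 1858.17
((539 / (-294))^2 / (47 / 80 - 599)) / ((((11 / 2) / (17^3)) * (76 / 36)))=-2161720 / 909587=-2.38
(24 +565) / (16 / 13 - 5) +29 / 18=-136405 / 882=-154.65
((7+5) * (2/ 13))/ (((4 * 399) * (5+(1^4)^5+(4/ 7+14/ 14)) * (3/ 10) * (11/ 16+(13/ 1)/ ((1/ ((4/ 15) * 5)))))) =64/ 2264743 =0.00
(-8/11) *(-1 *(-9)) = -72/11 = -6.55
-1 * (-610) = 610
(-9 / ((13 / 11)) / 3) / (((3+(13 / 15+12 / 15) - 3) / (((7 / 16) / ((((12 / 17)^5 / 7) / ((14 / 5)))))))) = -5357120461 / 71884800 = -74.52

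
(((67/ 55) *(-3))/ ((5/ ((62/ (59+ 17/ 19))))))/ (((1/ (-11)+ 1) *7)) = -118389/ 995750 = -0.12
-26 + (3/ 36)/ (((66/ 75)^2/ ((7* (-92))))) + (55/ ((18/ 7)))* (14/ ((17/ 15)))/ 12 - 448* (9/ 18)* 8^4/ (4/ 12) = -50958611344/ 18513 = -2752585.28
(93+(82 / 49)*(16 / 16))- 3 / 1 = 4492 / 49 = 91.67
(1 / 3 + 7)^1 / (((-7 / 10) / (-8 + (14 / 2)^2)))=-9020 / 21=-429.52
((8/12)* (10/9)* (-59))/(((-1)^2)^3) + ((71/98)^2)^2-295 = -842819566933/2490394032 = -338.43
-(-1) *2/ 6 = 1/ 3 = 0.33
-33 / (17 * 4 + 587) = -33 / 655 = -0.05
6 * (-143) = -858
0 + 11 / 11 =1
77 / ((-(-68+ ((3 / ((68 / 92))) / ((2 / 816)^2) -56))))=-77 / 675524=-0.00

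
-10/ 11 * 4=-40/ 11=-3.64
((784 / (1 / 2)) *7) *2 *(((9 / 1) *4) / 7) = 112896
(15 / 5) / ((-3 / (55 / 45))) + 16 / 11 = 23 / 99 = 0.23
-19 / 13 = -1.46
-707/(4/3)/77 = -6.89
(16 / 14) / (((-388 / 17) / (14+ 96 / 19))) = -0.95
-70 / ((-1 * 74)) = 35 / 37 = 0.95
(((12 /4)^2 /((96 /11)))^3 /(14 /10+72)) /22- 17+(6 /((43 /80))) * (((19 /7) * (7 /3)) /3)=20373907279 /3102670848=6.57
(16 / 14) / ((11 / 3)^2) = 72 / 847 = 0.09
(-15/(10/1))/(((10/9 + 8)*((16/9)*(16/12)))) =-0.07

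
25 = 25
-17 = -17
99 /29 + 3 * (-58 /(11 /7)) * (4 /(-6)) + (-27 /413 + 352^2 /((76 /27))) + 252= 111010834472 /2503193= 44347.69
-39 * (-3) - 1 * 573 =-456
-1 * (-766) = 766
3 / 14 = 0.21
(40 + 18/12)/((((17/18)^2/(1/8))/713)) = 4793499/1156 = 4146.63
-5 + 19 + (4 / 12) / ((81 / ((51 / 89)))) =100943 / 7209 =14.00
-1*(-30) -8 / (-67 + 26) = 1238 / 41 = 30.20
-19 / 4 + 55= 201 / 4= 50.25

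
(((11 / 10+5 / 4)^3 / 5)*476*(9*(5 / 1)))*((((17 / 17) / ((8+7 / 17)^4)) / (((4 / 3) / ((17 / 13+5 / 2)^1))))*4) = 250750896442011 / 1976763932000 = 126.85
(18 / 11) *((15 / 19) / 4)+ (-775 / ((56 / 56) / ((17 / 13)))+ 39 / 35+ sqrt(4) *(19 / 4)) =-95335047 / 95095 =-1002.52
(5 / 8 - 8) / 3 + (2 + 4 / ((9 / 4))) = 95 / 72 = 1.32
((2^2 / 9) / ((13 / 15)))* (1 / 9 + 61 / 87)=4240 / 10179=0.42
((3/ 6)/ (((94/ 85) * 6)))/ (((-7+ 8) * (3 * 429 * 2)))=85/ 2903472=0.00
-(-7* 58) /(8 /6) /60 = 5.08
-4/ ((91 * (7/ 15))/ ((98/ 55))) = -24/ 143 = -0.17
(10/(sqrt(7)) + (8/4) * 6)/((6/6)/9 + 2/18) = 45 * sqrt(7)/7 + 54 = 71.01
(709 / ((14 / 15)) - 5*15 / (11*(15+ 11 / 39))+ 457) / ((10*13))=55813699 / 5965960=9.36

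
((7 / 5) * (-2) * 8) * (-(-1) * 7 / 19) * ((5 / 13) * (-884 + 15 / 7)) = 691376 / 247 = 2799.09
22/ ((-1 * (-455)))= 22/ 455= 0.05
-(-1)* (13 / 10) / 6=13 / 60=0.22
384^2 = 147456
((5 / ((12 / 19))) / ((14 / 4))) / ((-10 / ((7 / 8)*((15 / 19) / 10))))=-1 / 64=-0.02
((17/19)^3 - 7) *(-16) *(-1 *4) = -2758400/6859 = -402.16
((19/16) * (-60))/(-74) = 285/296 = 0.96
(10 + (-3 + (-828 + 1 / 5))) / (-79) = 4104 / 395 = 10.39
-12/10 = -6/5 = -1.20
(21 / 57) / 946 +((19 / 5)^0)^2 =17981 / 17974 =1.00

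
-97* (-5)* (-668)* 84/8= -3401790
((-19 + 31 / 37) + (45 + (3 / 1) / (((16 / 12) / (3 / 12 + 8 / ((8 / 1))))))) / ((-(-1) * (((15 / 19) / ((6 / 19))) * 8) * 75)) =5851 / 296000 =0.02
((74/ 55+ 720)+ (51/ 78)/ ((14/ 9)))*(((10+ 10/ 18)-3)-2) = 72248755/ 18018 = 4009.81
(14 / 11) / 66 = 7 / 363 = 0.02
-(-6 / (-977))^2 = -36 / 954529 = -0.00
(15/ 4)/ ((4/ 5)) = 75/ 16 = 4.69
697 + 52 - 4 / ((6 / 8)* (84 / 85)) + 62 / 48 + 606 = 680851 / 504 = 1350.89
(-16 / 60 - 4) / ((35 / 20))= -256 / 105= -2.44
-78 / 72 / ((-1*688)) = 13 / 8256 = 0.00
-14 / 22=-7 / 11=-0.64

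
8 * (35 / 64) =35 / 8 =4.38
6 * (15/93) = 30/31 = 0.97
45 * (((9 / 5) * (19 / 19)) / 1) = 81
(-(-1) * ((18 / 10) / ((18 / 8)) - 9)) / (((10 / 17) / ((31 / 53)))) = -21607 / 2650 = -8.15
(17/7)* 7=17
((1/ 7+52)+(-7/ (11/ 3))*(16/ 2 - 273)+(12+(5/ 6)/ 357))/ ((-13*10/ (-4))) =13431619/ 765765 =17.54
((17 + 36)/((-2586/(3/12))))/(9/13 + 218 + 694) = -689/122731560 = -0.00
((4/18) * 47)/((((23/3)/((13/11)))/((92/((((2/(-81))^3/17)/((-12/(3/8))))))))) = 58880828448/11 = 5352802586.18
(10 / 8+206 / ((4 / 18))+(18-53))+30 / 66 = 893.70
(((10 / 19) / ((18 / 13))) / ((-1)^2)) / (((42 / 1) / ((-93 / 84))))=-2015 / 201096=-0.01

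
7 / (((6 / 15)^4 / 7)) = 30625 / 16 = 1914.06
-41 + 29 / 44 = -1775 / 44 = -40.34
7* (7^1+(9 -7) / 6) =154 / 3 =51.33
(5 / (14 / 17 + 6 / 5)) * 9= 3825 / 172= 22.24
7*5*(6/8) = 105/4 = 26.25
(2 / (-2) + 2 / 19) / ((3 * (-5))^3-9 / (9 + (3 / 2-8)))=85 / 320967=0.00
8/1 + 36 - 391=-347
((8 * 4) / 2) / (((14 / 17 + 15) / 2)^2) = 18496 / 72361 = 0.26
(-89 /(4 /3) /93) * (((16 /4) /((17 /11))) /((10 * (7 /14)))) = -979 /2635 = -0.37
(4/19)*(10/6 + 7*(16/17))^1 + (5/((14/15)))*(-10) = -351587/6783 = -51.83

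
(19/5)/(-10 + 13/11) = -209/485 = -0.43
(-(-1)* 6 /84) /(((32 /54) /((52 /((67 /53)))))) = 18603 /3752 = 4.96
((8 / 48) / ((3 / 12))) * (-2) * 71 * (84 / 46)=-3976 / 23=-172.87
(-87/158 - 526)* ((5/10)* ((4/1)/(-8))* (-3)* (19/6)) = -1580705/1264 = -1250.56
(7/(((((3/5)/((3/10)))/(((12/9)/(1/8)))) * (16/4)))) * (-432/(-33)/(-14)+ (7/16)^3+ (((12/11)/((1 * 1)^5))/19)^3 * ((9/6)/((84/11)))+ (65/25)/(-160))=-516098309797/63739315200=-8.10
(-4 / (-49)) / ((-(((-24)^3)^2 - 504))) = -1 / 2341005282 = -0.00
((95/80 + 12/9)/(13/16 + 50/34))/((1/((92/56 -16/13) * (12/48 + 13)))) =2725525/452088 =6.03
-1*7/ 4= -7/ 4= -1.75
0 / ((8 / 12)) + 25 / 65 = 5 / 13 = 0.38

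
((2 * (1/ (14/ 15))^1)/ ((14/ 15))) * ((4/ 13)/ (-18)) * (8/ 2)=-100/ 637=-0.16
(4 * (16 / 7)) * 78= 4992 / 7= 713.14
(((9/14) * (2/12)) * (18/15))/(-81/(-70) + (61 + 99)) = 9/11281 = 0.00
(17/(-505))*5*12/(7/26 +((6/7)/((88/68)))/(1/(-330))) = 37128/4012831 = 0.01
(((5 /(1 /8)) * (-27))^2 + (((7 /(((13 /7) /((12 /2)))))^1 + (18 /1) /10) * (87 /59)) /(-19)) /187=84989597931 /13625755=6237.42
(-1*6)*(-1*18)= 108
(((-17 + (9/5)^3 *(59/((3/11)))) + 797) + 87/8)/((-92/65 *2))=-725.08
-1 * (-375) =375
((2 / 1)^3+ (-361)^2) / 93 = 43443 / 31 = 1401.39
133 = 133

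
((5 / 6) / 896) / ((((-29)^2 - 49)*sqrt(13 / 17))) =5*sqrt(221) / 55351296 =0.00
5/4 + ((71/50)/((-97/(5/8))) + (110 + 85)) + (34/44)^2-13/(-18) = 1669509961/8450640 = 197.56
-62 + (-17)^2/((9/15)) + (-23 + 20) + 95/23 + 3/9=9686/23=421.13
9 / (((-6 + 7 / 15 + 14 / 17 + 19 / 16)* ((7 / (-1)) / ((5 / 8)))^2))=-57375 / 2816716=-0.02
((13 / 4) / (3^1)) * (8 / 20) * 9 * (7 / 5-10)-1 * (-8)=-1277 / 50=-25.54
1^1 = 1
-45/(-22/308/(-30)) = -18900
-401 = -401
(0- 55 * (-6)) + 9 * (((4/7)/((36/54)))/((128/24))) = 18561/56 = 331.45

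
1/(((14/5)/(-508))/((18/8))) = -408.21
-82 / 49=-1.67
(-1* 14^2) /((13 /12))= -2352 /13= -180.92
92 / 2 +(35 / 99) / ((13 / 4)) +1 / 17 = 1010101 / 21879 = 46.17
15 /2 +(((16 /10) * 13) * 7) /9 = 2131 /90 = 23.68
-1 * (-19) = 19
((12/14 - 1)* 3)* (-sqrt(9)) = 9/7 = 1.29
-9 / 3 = -3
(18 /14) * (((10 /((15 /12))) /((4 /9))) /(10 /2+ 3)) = 81 /28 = 2.89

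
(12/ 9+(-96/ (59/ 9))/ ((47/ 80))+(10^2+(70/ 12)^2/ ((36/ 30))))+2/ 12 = 62849957/ 598968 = 104.93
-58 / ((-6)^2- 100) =0.91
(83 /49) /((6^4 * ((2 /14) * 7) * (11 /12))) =83 /58212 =0.00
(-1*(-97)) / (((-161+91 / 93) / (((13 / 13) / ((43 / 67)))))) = -0.94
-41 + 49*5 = 204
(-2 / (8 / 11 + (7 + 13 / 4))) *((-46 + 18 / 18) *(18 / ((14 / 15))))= 178200 / 1127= 158.12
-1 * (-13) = 13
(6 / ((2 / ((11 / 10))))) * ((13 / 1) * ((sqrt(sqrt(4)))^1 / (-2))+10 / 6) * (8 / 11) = 4 - 78 * sqrt(2) / 5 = -18.06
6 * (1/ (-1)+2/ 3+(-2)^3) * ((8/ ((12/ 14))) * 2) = -2800/ 3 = -933.33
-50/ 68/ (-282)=25/ 9588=0.00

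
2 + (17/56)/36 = 4049/2016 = 2.01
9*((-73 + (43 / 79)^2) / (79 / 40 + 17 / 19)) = -1034536320 / 4537207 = -228.01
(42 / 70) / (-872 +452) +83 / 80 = 2901 / 2800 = 1.04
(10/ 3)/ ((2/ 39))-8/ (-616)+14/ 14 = 5083/ 77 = 66.01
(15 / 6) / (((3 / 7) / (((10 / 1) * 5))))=875 / 3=291.67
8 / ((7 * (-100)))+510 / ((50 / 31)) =55333 / 175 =316.19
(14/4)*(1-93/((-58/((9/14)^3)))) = 226949/45472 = 4.99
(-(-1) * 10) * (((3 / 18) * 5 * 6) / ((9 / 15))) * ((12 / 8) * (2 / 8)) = 125 / 4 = 31.25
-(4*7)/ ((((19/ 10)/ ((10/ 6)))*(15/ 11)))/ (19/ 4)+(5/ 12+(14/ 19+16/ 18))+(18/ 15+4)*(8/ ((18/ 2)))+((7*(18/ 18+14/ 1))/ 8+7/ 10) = 2170031/ 129960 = 16.70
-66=-66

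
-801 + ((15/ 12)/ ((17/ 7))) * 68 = -766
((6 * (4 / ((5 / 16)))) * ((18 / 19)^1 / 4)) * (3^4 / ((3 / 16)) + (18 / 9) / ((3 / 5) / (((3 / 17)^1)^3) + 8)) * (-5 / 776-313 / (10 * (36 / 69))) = -471474.93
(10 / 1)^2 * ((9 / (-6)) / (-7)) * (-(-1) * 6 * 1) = 900 / 7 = 128.57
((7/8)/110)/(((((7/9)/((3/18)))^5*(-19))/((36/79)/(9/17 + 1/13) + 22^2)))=-62348697/679955209472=-0.00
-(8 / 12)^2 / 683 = -4 / 6147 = -0.00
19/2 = 9.50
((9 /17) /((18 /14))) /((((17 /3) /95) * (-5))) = -399 /289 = -1.38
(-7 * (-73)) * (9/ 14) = 328.50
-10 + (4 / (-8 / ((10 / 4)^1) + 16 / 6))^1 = -35 / 2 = -17.50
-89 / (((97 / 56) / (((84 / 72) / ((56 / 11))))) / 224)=-767536 / 291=-2637.58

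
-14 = -14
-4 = -4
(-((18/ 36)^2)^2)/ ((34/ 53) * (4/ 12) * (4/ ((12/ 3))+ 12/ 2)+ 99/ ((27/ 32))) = -0.00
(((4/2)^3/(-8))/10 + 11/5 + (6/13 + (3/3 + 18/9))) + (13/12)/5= 4507/780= 5.78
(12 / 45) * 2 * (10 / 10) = 8 / 15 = 0.53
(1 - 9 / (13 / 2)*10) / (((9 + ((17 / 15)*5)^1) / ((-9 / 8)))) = 0.99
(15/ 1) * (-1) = -15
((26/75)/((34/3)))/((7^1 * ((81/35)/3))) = 13/2295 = 0.01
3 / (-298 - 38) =-1 / 112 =-0.01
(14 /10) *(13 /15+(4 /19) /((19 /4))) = 34531 /27075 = 1.28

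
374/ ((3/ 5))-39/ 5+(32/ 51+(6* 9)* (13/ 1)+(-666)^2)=113442911/ 255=444874.16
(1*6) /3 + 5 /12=29 /12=2.42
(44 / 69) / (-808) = -11 / 13938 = -0.00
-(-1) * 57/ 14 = 57/ 14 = 4.07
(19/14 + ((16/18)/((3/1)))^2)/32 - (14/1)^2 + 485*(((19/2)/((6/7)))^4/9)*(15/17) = 717306.10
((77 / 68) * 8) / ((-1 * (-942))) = 77 / 8007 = 0.01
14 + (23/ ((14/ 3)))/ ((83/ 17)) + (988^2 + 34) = 1134336277/ 1162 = 976193.01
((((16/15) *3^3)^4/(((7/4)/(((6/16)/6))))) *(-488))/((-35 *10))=26228883456/765625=34258.13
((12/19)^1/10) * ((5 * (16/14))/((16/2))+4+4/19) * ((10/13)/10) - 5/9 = -157181/295659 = -0.53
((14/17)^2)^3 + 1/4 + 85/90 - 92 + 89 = -1297878689/868952484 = -1.49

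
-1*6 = -6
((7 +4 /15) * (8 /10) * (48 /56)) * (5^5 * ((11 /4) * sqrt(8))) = 121117.29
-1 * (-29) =29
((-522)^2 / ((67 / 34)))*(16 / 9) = 16470144 / 67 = 245823.04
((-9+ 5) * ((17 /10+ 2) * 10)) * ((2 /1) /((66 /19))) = -2812 /33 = -85.21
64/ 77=0.83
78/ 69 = 26/ 23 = 1.13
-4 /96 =-1 /24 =-0.04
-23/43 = -0.53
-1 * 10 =-10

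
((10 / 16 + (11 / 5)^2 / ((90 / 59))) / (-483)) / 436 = -0.00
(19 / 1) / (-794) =-19 / 794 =-0.02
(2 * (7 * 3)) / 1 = 42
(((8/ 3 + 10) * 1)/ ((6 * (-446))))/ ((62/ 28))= -133/ 62217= -0.00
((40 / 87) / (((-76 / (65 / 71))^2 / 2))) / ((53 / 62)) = 1309750 / 8391102411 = 0.00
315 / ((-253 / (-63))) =19845 / 253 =78.44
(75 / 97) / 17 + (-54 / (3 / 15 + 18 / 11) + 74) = 7434671 / 166549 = 44.64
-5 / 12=-0.42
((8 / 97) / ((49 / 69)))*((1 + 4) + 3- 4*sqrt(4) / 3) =2944 / 4753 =0.62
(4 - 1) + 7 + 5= 15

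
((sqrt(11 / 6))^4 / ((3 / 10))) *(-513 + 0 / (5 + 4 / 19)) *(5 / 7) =-57475 / 14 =-4105.36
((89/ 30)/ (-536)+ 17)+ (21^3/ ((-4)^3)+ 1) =-8149901/ 64320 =-126.71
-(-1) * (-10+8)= -2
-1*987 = -987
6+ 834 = 840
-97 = -97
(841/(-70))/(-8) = 841/560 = 1.50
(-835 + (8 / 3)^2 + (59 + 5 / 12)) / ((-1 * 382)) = 27665 / 13752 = 2.01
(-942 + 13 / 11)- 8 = -10437 / 11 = -948.82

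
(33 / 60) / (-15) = -11 / 300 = -0.04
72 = 72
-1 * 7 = -7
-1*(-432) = 432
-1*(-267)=267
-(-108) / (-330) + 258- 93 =9057 / 55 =164.67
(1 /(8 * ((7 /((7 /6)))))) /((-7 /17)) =-17 /336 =-0.05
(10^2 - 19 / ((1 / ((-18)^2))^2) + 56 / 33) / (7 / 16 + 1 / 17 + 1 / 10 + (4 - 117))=89510570560 / 5044677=17743.57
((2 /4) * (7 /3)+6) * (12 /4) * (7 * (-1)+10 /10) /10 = -12.90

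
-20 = -20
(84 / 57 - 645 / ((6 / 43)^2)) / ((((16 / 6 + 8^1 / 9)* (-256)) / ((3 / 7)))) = 67975461 / 4358144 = 15.60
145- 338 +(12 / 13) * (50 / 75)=-2501 / 13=-192.38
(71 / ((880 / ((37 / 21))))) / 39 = 2627 / 720720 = 0.00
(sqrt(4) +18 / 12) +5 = 17 / 2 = 8.50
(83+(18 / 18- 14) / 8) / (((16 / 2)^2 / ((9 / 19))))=5859 / 9728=0.60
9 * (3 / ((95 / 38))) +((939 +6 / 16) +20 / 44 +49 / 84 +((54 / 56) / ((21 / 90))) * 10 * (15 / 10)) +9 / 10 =65592161 / 64680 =1014.10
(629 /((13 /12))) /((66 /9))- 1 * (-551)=630.17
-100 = -100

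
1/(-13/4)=-4/13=-0.31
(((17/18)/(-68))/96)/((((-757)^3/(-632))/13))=-1027/374801552352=-0.00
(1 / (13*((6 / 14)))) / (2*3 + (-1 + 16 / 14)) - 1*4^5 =-1717199 / 1677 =-1023.97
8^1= 8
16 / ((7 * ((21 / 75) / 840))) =48000 / 7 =6857.14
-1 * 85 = -85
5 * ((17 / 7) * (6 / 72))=85 / 84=1.01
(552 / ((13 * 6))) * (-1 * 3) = -276 / 13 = -21.23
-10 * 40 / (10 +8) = -200 / 9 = -22.22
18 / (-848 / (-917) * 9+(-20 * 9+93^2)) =1834 / 863745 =0.00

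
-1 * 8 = -8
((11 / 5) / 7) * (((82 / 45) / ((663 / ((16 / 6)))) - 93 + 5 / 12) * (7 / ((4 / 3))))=-364584671 / 2386800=-152.75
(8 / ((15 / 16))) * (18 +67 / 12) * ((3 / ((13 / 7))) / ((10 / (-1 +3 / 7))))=-18112 / 975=-18.58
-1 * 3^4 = -81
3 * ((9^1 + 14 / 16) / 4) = 237 / 32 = 7.41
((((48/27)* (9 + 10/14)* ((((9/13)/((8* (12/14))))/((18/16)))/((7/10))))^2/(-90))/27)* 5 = -14796800/1466954307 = -0.01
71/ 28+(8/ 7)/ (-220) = 2.53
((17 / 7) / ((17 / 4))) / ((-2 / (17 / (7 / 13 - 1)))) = 10.52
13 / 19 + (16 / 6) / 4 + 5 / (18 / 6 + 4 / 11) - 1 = 3875 / 2109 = 1.84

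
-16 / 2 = -8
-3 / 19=-0.16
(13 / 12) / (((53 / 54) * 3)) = 39 / 106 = 0.37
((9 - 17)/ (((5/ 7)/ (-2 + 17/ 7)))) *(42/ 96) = -21/ 10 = -2.10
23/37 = 0.62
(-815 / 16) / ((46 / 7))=-5705 / 736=-7.75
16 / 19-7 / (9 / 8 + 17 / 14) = -5352 / 2489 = -2.15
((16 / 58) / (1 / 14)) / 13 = 112 / 377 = 0.30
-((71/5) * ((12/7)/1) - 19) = -5.34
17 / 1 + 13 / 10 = 18.30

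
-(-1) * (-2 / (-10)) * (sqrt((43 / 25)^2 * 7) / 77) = 43 * sqrt(7) / 9625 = 0.01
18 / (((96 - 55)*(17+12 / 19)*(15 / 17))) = 1938 / 68675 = 0.03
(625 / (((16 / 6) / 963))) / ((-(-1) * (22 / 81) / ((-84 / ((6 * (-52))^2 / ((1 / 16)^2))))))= -341263125 / 121831424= -2.80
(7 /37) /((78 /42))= 49 /481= 0.10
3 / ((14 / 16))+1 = 31 / 7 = 4.43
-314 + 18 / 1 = -296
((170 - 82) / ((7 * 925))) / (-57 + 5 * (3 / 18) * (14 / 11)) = -0.00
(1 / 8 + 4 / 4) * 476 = 1071 / 2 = 535.50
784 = 784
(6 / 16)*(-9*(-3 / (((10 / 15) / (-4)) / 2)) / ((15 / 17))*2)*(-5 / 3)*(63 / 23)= 28917 / 23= 1257.26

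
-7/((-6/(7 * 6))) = 49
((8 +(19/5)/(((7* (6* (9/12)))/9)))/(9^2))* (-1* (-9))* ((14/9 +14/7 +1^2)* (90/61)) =8692/1281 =6.79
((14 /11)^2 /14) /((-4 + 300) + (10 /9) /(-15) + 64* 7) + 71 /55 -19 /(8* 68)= 4151978947 /3305352160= 1.26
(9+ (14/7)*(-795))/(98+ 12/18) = -4743/296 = -16.02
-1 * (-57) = 57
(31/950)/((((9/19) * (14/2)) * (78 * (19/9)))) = 31/518700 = 0.00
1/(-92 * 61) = -1/5612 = -0.00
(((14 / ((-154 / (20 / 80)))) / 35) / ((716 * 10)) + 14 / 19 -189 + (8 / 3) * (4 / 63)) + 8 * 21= -113661706913 / 5656543200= -20.09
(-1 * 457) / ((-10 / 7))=3199 / 10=319.90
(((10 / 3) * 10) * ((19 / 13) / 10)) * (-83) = -15770 / 39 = -404.36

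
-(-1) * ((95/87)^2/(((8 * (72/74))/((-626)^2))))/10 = 6542859665/1089936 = 6002.98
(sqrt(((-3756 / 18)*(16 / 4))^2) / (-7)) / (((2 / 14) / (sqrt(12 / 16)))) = -1252*sqrt(3) / 3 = -722.84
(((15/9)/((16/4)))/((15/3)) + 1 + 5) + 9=181/12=15.08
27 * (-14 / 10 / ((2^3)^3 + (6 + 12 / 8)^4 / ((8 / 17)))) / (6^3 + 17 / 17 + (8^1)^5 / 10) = -896 / 599226167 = -0.00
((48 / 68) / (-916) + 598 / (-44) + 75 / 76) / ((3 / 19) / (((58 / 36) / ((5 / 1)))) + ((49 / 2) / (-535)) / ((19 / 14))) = -27.63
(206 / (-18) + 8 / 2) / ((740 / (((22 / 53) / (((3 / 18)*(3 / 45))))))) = -737 / 1961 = -0.38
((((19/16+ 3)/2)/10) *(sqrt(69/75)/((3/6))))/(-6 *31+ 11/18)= -603 *sqrt(23)/1334800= -0.00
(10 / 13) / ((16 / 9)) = 45 / 104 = 0.43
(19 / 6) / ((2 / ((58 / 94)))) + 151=85715 / 564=151.98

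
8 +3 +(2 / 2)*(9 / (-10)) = 101 / 10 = 10.10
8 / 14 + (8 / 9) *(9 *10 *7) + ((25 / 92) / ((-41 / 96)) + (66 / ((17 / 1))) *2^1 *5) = 67190904 / 112217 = 598.76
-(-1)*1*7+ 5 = 12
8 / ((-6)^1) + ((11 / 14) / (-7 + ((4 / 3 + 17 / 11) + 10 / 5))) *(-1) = -2831 / 2940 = -0.96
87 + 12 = 99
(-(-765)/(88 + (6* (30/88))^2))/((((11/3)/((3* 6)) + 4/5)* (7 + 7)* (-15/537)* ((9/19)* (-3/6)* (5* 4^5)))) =188888139/10833721472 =0.02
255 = 255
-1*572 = -572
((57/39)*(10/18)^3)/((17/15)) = 11875/53703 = 0.22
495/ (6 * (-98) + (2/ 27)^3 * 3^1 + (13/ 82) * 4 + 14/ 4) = -266310990/ 314120341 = -0.85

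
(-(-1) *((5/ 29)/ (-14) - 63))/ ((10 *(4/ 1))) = -25583/ 16240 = -1.58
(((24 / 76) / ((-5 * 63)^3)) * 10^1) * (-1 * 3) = 4 / 13196925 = 0.00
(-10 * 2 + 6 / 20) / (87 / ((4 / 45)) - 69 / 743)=-292742 / 14542845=-0.02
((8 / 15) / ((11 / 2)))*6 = 32 / 55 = 0.58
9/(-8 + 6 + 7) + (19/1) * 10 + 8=999/5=199.80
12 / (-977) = -12 / 977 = -0.01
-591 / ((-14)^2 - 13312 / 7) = 1379 / 3980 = 0.35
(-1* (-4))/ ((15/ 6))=8/ 5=1.60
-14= -14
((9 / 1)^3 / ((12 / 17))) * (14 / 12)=9639 / 8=1204.88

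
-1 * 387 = -387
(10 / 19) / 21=10 / 399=0.03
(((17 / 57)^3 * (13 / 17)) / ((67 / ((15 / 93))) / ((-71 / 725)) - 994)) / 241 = -15691 / 975957294771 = -0.00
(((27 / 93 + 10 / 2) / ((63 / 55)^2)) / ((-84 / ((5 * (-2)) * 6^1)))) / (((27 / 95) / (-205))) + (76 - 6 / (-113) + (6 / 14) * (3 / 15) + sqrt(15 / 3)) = -26293505189663 / 13138719615 + sqrt(5) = -1998.99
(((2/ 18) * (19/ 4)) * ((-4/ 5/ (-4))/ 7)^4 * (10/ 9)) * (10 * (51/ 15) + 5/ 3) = 2033/ 145860750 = 0.00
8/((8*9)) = 1/9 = 0.11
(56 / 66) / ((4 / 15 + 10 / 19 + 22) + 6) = 1330 / 45133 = 0.03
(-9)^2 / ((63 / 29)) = 261 / 7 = 37.29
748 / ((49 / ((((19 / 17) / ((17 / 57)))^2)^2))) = 60529418678124 / 20106594977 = 3010.43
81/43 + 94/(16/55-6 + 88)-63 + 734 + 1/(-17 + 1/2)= 2164235683/3211197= 673.97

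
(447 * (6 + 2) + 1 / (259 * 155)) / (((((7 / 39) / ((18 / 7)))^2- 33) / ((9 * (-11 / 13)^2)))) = -455873528840004 / 652762958995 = -698.38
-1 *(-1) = 1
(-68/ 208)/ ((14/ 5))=-85/ 728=-0.12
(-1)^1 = -1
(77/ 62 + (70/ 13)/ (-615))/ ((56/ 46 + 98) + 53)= 2811865/ 347082138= 0.01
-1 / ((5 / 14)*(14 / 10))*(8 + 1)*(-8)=144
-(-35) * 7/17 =245/17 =14.41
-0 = 0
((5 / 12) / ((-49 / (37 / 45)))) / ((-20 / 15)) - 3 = -21131 / 7056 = -2.99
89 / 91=0.98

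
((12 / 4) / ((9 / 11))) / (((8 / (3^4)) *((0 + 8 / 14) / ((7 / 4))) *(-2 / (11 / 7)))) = -22869 / 256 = -89.33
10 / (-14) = -5 / 7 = -0.71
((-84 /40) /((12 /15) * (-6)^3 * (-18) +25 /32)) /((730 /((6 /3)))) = -336 /181692985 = -0.00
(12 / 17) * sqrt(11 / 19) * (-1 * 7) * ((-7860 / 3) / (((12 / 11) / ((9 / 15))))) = 121044 * sqrt(209) / 323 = 5417.69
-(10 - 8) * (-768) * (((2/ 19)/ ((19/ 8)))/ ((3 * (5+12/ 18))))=24576/ 6137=4.00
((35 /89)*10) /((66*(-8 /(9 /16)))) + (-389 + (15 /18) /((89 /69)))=-48665933 /125312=-388.36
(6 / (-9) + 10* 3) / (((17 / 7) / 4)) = 2464 / 51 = 48.31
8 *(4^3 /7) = 512 /7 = 73.14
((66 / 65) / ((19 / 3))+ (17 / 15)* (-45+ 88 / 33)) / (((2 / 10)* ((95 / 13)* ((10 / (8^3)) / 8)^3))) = -4565472926236672 / 2030625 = -2248309228.06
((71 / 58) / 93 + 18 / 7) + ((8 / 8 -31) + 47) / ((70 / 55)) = 300964 / 18879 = 15.94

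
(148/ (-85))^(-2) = 7225/ 21904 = 0.33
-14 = -14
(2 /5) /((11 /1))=2 /55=0.04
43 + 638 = 681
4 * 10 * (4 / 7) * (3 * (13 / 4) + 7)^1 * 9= 24120 / 7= 3445.71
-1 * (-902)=902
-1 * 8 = -8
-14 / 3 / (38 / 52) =-6.39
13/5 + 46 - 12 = 183/5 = 36.60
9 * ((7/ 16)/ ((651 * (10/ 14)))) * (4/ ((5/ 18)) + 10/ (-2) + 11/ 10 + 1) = 483/ 4960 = 0.10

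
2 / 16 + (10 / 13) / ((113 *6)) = 4447 / 35256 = 0.13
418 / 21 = 19.90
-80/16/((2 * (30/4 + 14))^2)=-5/1849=-0.00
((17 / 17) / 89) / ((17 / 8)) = 8 / 1513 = 0.01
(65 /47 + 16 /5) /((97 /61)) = 65697 /22795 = 2.88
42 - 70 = -28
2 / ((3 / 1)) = 2 / 3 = 0.67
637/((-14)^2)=13/4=3.25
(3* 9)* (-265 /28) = -7155 /28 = -255.54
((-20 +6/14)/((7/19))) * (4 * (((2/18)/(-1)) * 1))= 10412/441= 23.61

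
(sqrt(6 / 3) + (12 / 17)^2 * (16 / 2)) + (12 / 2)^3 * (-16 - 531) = -34144776 / 289 + sqrt(2) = -118146.60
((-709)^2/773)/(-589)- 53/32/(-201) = -3209113451/2928470304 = -1.10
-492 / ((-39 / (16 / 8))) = 328 / 13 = 25.23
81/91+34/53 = 7387/4823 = 1.53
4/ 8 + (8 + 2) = 21/ 2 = 10.50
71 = 71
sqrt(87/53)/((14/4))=0.37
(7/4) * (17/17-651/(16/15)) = -68243/64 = -1066.30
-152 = -152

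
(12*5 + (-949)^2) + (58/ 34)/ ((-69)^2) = 900661.00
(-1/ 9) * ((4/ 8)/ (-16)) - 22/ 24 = -263/ 288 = -0.91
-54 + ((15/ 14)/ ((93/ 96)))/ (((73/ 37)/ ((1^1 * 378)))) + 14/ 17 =6106088/ 38471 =158.72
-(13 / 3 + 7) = -34 / 3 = -11.33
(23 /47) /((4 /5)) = 115 /188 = 0.61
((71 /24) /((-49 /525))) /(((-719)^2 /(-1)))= 1775 /28949816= 0.00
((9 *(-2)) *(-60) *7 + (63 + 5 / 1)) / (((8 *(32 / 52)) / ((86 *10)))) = 5330065 / 4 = 1332516.25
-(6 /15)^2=-4 /25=-0.16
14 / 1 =14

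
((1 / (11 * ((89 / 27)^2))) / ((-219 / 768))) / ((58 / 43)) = -4012416 / 184456327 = -0.02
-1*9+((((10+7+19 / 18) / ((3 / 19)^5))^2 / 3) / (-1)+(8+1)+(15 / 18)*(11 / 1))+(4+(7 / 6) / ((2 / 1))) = -161898468172760185 / 14348907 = -11282982611.34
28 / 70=2 / 5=0.40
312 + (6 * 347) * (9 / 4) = 9993 / 2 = 4996.50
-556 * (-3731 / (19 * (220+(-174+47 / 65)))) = 134838340 / 57703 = 2336.76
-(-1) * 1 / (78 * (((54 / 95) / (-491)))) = -11.07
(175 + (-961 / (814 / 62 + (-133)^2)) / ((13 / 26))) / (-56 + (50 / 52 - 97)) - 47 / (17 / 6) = -327077709146 / 18438811983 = -17.74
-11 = -11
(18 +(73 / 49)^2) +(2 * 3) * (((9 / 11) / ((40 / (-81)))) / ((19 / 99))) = -28811023 / 912380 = -31.58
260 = 260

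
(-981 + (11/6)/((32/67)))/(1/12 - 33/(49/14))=1673/16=104.56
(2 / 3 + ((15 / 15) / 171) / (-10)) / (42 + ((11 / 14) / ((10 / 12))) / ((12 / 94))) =7973 / 591147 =0.01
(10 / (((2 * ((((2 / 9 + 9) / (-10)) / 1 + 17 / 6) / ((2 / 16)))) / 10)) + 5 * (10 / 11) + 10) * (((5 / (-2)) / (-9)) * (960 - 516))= 12471775 / 5676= 2197.28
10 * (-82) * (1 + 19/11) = -2236.36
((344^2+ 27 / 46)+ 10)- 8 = 5443575 / 46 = 118338.59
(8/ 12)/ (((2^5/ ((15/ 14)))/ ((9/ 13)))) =45/ 2912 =0.02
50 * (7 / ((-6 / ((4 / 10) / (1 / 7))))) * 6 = -980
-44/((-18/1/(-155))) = -3410/9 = -378.89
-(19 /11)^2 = -361 /121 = -2.98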